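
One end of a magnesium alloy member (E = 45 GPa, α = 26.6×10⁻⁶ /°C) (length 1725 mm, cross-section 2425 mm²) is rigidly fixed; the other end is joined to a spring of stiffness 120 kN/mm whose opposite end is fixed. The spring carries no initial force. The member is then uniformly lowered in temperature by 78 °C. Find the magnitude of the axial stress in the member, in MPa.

σ ≈ 61.1 MPa (tensile)

If the spring were absent the member would shorten by αΔT L = 26.6×10⁻⁶ × 78 × 1725 = 3.579 mm.
Let P be the tensile force in the spring. The member extends elastically by PL/(AE) and the spring stretches by P/k; together these equal δ_free.
So P = δ_free / [L/(AE) + 1/k] = 3.579 / [ 1725/(2425×45×10³) + 1/(120×10³) ].
P = 3.579 / 2.414×10⁻⁵ = 148300 N.
σ = P/A = 148300/2425 = 61.14 MPa.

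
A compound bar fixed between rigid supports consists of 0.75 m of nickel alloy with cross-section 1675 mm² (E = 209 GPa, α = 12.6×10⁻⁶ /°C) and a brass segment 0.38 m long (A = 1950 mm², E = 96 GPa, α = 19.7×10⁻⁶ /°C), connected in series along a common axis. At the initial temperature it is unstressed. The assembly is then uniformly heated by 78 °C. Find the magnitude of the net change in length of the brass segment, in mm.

With the walls removed the bar would change length by δ_free = Σ αᵢΔT Lᵢ = 12.6×10⁻⁶×78×750 + 19.7×10⁻⁶×78×380 = 1.321 mm.
The walls prevent any net length change, so an axial force P (same in every segment) develops. Compatibility: P · Σ Lᵢ/(AᵢEᵢ) = δ_free.
Σ Lᵢ/(AᵢEᵢ) = 750/(1675×209×10³) + 380/(1950×96×10³) = 4.172×10⁻⁶ mm/N.
P = 1.321 / 4.172×10⁻⁶ = 316600 N = 316.6 kN, compressive.
For the brass segment, free thermal change = 19.7×10⁻⁶×78×380 = 0.5839 mm and elastic change from P = 316600×380/(1950×96×10³) = 0.6427 mm; these oppose, so the net change is 0.0588 mm (segment shortens).

|ΔL| ≈ 0.0588 mm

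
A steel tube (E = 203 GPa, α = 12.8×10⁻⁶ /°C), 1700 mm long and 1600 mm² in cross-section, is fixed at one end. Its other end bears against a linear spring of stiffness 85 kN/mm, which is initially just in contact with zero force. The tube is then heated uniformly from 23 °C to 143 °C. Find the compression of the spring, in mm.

If the spring were absent the tube would lengthen by αΔT L = 12.8×10⁻⁶ × 120 × 1700 = 2.611 mm.
Let P be the compressive force at the spring. The tube shortens elastically by PL/(AE) and the spring compresses by P/k; together these equal δ_free.
P [ L/(AE) + 1/k ] = δ_free → P [ 1700/(1600×203×10³) + 1/(85×10³) ] = 2.611.
P = 2.611 / 1.7×10⁻⁵ = 153600 N.
Spring compression = P/k = 153600/(85×10³) = 1.807 mm.

δ ≈ 1.81 mm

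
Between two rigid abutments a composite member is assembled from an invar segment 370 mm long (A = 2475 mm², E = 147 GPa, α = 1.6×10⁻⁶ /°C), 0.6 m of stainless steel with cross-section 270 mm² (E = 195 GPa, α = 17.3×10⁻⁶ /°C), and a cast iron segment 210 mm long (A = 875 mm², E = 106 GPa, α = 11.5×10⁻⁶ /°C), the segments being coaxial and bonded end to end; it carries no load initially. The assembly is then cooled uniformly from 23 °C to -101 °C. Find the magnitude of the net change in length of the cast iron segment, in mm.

If the supports were absent, the total length change would be Σ αᵢΔT Lᵢ = 1.6×10⁻⁶×124×370 + 17.3×10⁻⁶×124×600 + 11.5×10⁻⁶×124×210 = 1.66 mm.
Since the ends are fixed, an axial force P builds up, equal in every segment, with P · Σ Lᵢ/(AᵢEᵢ) = δ_free.
The series flexibility is Σ Lᵢ/(AᵢEᵢ) = 370/(2475×147×10³) + 600/(270×195×10³) + 210/(875×106×10³) = 1.468×10⁻⁵ mm/N.
P = 1.66 / 1.468×10⁻⁵ = 113100 N = 113.1 kN, tensile.
For the cast iron segment, free thermal change = 11.5×10⁻⁶×124×210 = 0.2995 mm and elastic change from P = 113100×210/(875×106×10³) = 0.2561 mm; these oppose, so the net change is 0.0434 mm (segment shortens).

|ΔL| ≈ 0.0434 mm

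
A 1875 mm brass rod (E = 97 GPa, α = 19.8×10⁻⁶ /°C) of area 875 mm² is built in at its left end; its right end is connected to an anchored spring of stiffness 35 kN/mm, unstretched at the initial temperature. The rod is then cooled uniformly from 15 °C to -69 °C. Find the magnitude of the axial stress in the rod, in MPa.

σ ≈ 70.3 MPa (tensile)

The unrestrained thermal change is αΔT L = 19.8×10⁻⁶ × 84 × 1875 = 3.119 mm.
With a force P in the spring, the elastic change of the rod is PL/(AE) and that of the spring is P/k; compatibility requires their sum to equal δ_free.
So P = δ_free / [L/(AE) + 1/k] = 3.119 / [ 1875/(875×97×10³) + 1/(35×10³) ].
P = 3.119 / 5.066×10⁻⁵ = 61550 N.
σ = P/A = 61550/875 = 70.35 MPa.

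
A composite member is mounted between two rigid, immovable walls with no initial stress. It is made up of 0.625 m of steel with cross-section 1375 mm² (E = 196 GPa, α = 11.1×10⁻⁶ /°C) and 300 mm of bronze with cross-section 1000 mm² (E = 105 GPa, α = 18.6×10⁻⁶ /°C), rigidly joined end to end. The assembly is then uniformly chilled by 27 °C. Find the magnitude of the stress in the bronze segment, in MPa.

σ ≈ 65.3 MPa (tensile)

If the supports were absent, the total length change would be Σ αᵢΔT Lᵢ = 11.1×10⁻⁶×27×625 + 18.6×10⁻⁶×27×300 = 0.338 mm.
The rigid supports impose zero overall length change; the single axial force P common to all segments must satisfy P Σ Lᵢ/(AᵢEᵢ) = δ_free.
The series flexibility is Σ Lᵢ/(AᵢEᵢ) = 625/(1375×196×10³) + 300/(1000×105×10³) = 5.176×10⁻⁶ mm/N.
Hence P = δ_free / Σ(L/AE) = 0.338/5.176×10⁻⁶ = 65.29 kN (tensile).
σ_{bronze} = P / A = 65290 / 1000 = 65.29 MPa.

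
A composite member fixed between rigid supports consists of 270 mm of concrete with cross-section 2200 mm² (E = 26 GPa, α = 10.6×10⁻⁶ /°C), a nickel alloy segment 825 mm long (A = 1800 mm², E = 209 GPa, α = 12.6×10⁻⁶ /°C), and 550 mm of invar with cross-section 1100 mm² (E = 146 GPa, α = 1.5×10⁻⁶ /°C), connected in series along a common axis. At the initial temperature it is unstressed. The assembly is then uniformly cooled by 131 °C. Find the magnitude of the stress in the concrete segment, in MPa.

σ ≈ 81.1 MPa (tensile)

If the supports were absent, the total length change would be Σ αᵢΔT Lᵢ = 10.6×10⁻⁶×131×270 + 12.6×10⁻⁶×131×825 + 1.5×10⁻⁶×131×550 = 1.845 mm.
The rigid supports impose zero overall length change; the single axial force P common to all segments must satisfy P Σ Lᵢ/(AᵢEᵢ) = δ_free.
Σ Lᵢ/(AᵢEᵢ) = 270/(2200×26×10³) + 825/(1800×209×10³) + 550/(1100×146×10³) = 1.034×10⁻⁵ mm/N.
So P = 1.845 / 1.034×10⁻⁵ = 178.4 kN, tensile.
σ_{concrete} = P / A = 178400 / 2200 = 81.11 MPa.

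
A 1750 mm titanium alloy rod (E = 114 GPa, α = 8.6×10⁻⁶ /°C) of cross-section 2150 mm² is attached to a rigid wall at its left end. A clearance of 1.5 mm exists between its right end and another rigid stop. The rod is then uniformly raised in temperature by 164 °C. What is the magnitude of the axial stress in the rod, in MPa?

σ ≈ 63.1 MPa (compressive)

Free thermal elongation = αΔT L = 8.6×10⁻⁶ × 164 × 1750 = 2.468 mm.
This exceeds the 1.5 mm gap, so the wall pushes back. The portion of expansion that must be recovered elastically is δ_free − gap = 2.468 − 1.5 = 0.9682 mm.
So σ = E(δ_free − g)/L = 114×10³ × 0.9682/1750 = 63.07 MPa.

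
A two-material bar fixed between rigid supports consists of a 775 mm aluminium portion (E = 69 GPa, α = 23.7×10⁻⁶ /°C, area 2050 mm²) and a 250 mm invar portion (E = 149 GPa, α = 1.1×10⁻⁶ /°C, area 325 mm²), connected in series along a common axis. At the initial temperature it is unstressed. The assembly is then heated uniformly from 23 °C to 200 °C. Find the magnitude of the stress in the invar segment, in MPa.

σ ≈ 954 MPa (compressive)

If the supports were absent, the total length change would be Σ αᵢΔT Lᵢ = 23.7×10⁻⁶×177×775 + 1.1×10⁻⁶×177×250 = 3.3 mm.
The rigid supports impose zero overall length change; the single axial force P common to all segments must satisfy P Σ Lᵢ/(AᵢEᵢ) = δ_free.
The series flexibility is Σ Lᵢ/(AᵢEᵢ) = 775/(2050×69×10³) + 250/(325×149×10³) = 1.064×10⁻⁵ mm/N.
So P = 3.3 / 1.064×10⁻⁵ = 310.1 kN, compressive.
σ_{invar} = P / A = 310100 / 325 = 954.1 MPa.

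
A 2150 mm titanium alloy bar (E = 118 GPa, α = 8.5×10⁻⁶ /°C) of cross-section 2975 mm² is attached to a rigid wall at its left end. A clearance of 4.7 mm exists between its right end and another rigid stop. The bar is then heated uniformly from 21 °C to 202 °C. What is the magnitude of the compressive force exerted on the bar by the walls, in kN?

Free thermal elongation = αΔT L = 8.5×10⁻⁶ × 181 × 2150 = 3.308 mm.
This is smaller than the 4.7 mm clearance, so the bar expands freely without reaching the stop — the stress is zero.

P ≈ 0 kN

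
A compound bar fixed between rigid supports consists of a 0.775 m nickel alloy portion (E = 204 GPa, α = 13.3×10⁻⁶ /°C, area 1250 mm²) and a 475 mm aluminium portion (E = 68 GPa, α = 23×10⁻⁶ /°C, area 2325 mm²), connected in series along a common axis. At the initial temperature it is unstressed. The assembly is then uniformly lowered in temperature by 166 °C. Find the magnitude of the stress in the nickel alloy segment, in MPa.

σ ≈ 467 MPa (tensile)

If the supports were absent, the total length change would be Σ αᵢΔT Lᵢ = 13.3×10⁻⁶×166×775 + 23×10⁻⁶×166×475 = 3.525 mm.
The walls prevent any net length change, so an axial force P (same in every segment) develops. Compatibility: P · Σ Lᵢ/(AᵢEᵢ) = δ_free.
The series flexibility is Σ Lᵢ/(AᵢEᵢ) = 775/(1250×204×10³) + 475/(2325×68×10³) = 6.044×10⁻⁶ mm/N.
So P = 3.525 / 6.044×10⁻⁶ = 583.2 kN, tensile.
σ_{nickel alloy} = P / A = 583200 / 1250 = 466.6 MPa.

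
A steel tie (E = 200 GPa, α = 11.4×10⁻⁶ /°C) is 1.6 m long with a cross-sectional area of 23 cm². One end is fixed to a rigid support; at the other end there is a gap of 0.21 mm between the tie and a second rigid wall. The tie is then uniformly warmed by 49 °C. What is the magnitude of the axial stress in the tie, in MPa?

Free thermal elongation = αΔT L = 11.4×10⁻⁶ × 49 × 1600 = 0.8938 mm.
After closing the 0.21 mm clearance, 0.8938 − 0.21 = 0.6838 mm of expansion remains to be suppressed by the wall.
So σ = E(δ_free − g)/L = 200×10³ × 0.6838/1600 = 85.47 MPa.

σ ≈ 85.5 MPa (compressive)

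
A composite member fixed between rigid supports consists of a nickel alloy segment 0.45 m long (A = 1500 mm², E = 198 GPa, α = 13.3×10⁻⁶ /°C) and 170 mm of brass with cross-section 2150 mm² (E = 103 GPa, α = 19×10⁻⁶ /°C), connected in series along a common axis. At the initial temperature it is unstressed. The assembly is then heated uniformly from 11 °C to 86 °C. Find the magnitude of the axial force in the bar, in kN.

P ≈ 303 kN (compressive)

If the supports were absent, the total length change would be Σ αᵢΔT Lᵢ = 13.3×10⁻⁶×75×450 + 19×10⁻⁶×75×170 = 0.6911 mm.
Since the ends are fixed, an axial force P builds up, equal in every segment, with P · Σ Lᵢ/(AᵢEᵢ) = δ_free.
Σ Lᵢ/(AᵢEᵢ) = 450/(1500×198×10³) + 170/(2150×103×10³) = 2.283×10⁻⁶ mm/N.
So P = 0.6911 / 2.283×10⁻⁶ = 302.8 kN, compressive.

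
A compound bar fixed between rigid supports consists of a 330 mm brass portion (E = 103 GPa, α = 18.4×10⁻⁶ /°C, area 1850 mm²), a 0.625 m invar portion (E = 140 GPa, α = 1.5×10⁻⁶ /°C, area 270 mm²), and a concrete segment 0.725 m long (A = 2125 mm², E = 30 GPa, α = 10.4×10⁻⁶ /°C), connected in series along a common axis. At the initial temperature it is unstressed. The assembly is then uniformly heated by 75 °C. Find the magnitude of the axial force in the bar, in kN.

With the walls removed the bar would change length by δ_free = Σ αᵢΔT Lᵢ = 18.4×10⁻⁶×75×330 + 1.5×10⁻⁶×75×625 + 10.4×10⁻⁶×75×725 = 1.091 mm.
The walls prevent any net length change, so an axial force P (same in every segment) develops. Compatibility: P · Σ Lᵢ/(AᵢEᵢ) = δ_free.
Σ Lᵢ/(AᵢEᵢ) = 330/(1850×103×10³) + 625/(270×140×10³) + 725/(2125×30×10³) = 2.964×10⁻⁵ mm/N.
Hence P = δ_free / Σ(L/AE) = 1.091/2.964×10⁻⁵ = 36.82 kN (compressive).

P ≈ 36.8 kN (compressive)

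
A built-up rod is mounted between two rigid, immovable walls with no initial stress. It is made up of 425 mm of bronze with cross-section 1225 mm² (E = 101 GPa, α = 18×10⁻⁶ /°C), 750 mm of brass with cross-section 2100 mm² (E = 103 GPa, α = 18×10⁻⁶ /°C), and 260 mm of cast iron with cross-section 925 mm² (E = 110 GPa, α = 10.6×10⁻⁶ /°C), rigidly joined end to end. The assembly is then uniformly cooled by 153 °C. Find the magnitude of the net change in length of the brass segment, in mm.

|ΔL| ≈ 0.725 mm

With the walls removed the bar would change length by δ_free = Σ αᵢΔT Lᵢ = 18×10⁻⁶×153×425 + 18×10⁻⁶×153×750 + 10.6×10⁻⁶×153×260 = 3.658 mm.
Since the ends are fixed, an axial force P builds up, equal in every segment, with P · Σ Lᵢ/(AᵢEᵢ) = δ_free.
The series flexibility is Σ Lᵢ/(AᵢEᵢ) = 425/(1225×101×10³) + 750/(2100×103×10³) + 260/(925×110×10³) = 9.458×10⁻⁶ mm/N.
Hence P = δ_free / Σ(L/AE) = 3.658/9.458×10⁻⁶ = 386.7 kN (tensile).
For the brass segment, free thermal change = 18×10⁻⁶×153×750 = 2.066 mm and elastic change from P = 386700×750/(2100×103×10³) = 1.341 mm; these oppose, so the net change is 0.725 mm (segment shortens).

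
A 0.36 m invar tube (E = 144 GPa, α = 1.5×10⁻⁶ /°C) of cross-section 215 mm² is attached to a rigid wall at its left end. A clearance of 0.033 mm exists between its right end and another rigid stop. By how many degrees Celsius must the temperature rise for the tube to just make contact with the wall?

ΔT ≈ 61.1 °C

The gap closes when αΔT L = 0.033 mm, since the tube is still unstressed at that instant.
ΔT = 0.033 / (1.5×10⁻⁶ × 360) = 61.11 °C.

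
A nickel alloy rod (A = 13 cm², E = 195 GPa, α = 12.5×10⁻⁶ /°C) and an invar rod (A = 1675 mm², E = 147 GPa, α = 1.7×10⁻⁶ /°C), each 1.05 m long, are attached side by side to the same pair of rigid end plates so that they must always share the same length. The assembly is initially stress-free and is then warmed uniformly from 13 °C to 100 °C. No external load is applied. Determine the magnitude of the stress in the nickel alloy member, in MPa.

σ ≈ 90.3 MPa (compressive)

Equilibrium of a rigid end plate with no external load gives equal and opposite internal forces ±P in the two members. Since α_{nickel alloy} > α_{invar}, heating drives the nickel alloy into compression and the invar into tension.
Equating the net (thermal + elastic) strains gives |α₁ − α₂|·ΔT = P·[1/(A₁E₁) + 1/(A₂E₂)].
|α₁ − α₂|·ΔT = 10.8×10⁻⁶ × 87 = 0.0009396.
1/(A₁E₁) + 1/(A₂E₂) = 1/(1300×195×10³) + 1/(1675×147×10³) = 8.006×10⁻⁹ N⁻¹.
P = 0.0009396 / 8.006×10⁻⁹ = 117400 N = 117.4 kN.
σ_{nickel alloy} = P/A₁ = 117400/1300 = 90.28 MPa, compressive.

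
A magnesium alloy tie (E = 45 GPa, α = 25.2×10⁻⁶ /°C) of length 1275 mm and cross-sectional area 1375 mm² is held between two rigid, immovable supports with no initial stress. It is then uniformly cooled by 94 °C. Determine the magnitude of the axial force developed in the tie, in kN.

P ≈ 147 kN (tensile)

Full restraint means ε = 0, so the stress is σ = EαΔT = 45×10³ × 25.2×10⁻⁶ × 94 = 106.6 MPa.
Then P = σA = 106.6 × 1375 mm² = 146.6 kN, tensile.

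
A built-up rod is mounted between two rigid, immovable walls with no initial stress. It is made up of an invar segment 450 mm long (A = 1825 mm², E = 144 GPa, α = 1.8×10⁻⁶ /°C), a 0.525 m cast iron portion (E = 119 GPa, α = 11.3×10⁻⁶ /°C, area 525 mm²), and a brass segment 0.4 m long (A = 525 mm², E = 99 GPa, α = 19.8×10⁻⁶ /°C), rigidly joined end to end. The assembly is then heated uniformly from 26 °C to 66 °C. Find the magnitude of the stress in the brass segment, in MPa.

σ ≈ 62.7 MPa (compressive)

Free thermal expansion of the whole bar: Σ αᵢΔT Lᵢ = 1.8×10⁻⁶×40×450 + 11.3×10⁻⁶×40×525 + 19.8×10⁻⁶×40×400 = 0.5865 mm.
Since the ends are fixed, an axial force P builds up, equal in every segment, with P · Σ Lᵢ/(AᵢEᵢ) = δ_free.
Σ Lᵢ/(AᵢEᵢ) = 450/(1825×144×10³) + 525/(525×119×10³) + 400/(525×99×10³) = 1.781×10⁻⁵ mm/N.
P = 0.5865 / 1.781×10⁻⁵ = 32930 N = 32.93 kN, compressive.
σ_{brass} = P / A = 32930 / 525 = 62.72 MPa.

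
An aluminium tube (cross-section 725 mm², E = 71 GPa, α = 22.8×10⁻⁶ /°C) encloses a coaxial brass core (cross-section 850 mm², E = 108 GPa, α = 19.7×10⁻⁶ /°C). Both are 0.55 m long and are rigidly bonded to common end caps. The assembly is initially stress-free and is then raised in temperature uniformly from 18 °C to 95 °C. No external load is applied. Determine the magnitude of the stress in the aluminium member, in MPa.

σ ≈ 10.9 MPa (compressive)

Both members must finish at the same length. With the larger α, the aluminium tends to over-expand; the plates restrain it, putting the aluminium in compression and the brass in tension. With no external load the two internal forces are equal and opposite, magnitude P.
Equating the net (thermal + elastic) strains gives |α₁ − α₂|·ΔT = P·[1/(A₁E₁) + 1/(A₂E₂)].
|α₁ − α₂|·ΔT = 3.1×10⁻⁶ × 77 = 0.0002387.
1/(A₁E₁) + 1/(A₂E₂) = 1/(725×71×10³) + 1/(850×108×10³) = 3.032×10⁻⁸ N⁻¹.
So P = 0.0002387 / 3.032×10⁻⁸ = 7.873 kN.
σ_{aluminium} = P/A₁ = 7873/725 = 10.86 MPa, compressive.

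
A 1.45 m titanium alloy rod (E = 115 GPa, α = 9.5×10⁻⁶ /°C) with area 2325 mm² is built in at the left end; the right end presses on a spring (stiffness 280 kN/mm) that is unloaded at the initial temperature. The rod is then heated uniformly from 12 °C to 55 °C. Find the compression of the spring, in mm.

Free thermal expansion: δ_free = αΔT L = 9.5×10⁻⁶ × 43 × 1450 = 0.5923 mm.
Let P be the compressive force at the spring. The rod shortens elastically by PL/(AE) and the spring compresses by P/k; together these equal δ_free.
P [ L/(AE) + 1/k ] = δ_free → P [ 1450/(2325×115×10³) + 1/(280×10³) ] = 0.5923.
P = 0.5923 / 8.995×10⁻⁶ = 65850 N.
Spring compression = P/k = 65850/(280×10³) = 0.2352 mm.

δ ≈ 0.235 mm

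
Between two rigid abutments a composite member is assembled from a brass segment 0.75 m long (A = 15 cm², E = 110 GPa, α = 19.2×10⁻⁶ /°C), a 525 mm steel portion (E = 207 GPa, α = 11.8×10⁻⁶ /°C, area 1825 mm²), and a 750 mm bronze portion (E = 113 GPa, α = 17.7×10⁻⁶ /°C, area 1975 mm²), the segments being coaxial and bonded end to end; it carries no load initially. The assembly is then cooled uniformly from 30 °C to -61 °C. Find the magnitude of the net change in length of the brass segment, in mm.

|ΔL| ≈ 0.197 mm

If the supports were absent, the total length change would be Σ αᵢΔT Lᵢ = 19.2×10⁻⁶×91×750 + 11.8×10⁻⁶×91×525 + 17.7×10⁻⁶×91×750 = 3.082 mm.
Since the ends are fixed, an axial force P builds up, equal in every segment, with P · Σ Lᵢ/(AᵢEᵢ) = δ_free.
Σ Lᵢ/(AᵢEᵢ) = 750/(1500×110×10³) + 525/(1825×207×10³) + 750/(1975×113×10³) = 9.296×10⁻⁶ mm/N.
Hence P = δ_free / Σ(L/AE) = 3.082/9.296×10⁻⁶ = 331.6 kN (tensile).
For the brass segment, free thermal change = 19.2×10⁻⁶×91×750 = 1.31 mm and elastic change from P = 331600×750/(1500×110×10³) = 1.507 mm; these oppose, so the net change is 0.197 mm (segment lengthens).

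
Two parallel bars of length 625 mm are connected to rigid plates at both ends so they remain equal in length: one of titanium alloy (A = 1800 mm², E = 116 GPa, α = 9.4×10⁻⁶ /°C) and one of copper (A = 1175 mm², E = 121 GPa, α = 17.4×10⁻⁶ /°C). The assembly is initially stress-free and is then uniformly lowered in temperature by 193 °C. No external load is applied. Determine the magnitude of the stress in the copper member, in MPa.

The copper has the larger α, so on cooling it would change length more than the titanium alloy if both were free. The rigid plates force a common final length, so the copper is put into tension and the titanium alloy into compression, with equal and opposite forces P (no external load).
Compatibility of the two members (thermal + elastic change equal): (α₁ − α₂)ΔT = P·[1/(A₁E₁) + 1/(A₂E₂)].
|α₁ − α₂|·ΔT = 8×10⁻⁶ × 193 = 0.001544.
1/(A₁E₁) + 1/(A₂E₂) = 1/(1800×116×10³) + 1/(1175×121×10³) = 1.182×10⁻⁸ N⁻¹.
So P = 0.001544 / 1.182×10⁻⁸ = 130.6 kN.
σ_{copper} = P/A₂ = 130600/1175 = 111.1 MPa, tensile.

σ ≈ 111 MPa (tensile)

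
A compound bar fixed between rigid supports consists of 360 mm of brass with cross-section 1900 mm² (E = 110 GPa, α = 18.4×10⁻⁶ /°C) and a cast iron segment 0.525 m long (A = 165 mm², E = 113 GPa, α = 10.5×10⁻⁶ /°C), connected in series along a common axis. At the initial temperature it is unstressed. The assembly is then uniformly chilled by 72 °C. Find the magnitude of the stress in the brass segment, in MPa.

σ ≈ 15.4 MPa (tensile)

If the supports were absent, the total length change would be Σ αᵢΔT Lᵢ = 18.4×10⁻⁶×72×360 + 10.5×10⁻⁶×72×525 = 0.8738 mm.
The walls prevent any net length change, so an axial force P (same in every segment) develops. Compatibility: P · Σ Lᵢ/(AᵢEᵢ) = δ_free.
Σ Lᵢ/(AᵢEᵢ) = 360/(1900×110×10³) + 525/(165×113×10³) = 2.988×10⁻⁵ mm/N.
P = 0.8738 / 2.988×10⁻⁵ = 29240 N = 29.24 kN, tensile.
σ_{brass} = P / A = 29240 / 1900 = 15.39 MPa.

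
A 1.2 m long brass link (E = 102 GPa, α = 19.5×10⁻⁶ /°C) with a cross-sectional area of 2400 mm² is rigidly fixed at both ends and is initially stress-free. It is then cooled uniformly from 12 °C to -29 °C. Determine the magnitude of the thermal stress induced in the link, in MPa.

σ ≈ 81.5 MPa (tensile)

With length fixed, the mechanical strain must cancel the thermal strain αΔT = 19.5×10⁻⁶ × 41 = 799.5×10⁻⁶.
The stress required to suppress this strain is σ = Eε = 102×10³ × 799.5×10⁻⁶ = 81.55 MPa, tensile since the link is trying to contract.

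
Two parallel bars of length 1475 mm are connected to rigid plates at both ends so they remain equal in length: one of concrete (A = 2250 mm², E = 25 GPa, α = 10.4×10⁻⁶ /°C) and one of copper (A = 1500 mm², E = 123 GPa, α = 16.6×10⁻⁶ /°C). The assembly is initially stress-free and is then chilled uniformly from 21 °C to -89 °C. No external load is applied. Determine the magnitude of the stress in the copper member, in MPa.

σ ≈ 19.6 MPa (tensile)

The copper has the larger α, so on cooling it would change length more than the concrete if both were free. The rigid plates force a common final length, so the copper is put into tension and the concrete into compression, with equal and opposite forces P (no external load).
Compatibility of the two members (thermal + elastic change equal): (α₁ − α₂)ΔT = P·[1/(A₁E₁) + 1/(A₂E₂)].
|α₁ − α₂|·ΔT = 6.2×10⁻⁶ × 110 = 0.000682.
1/(A₁E₁) + 1/(A₂E₂) = 1/(2250×25×10³) + 1/(1500×123×10³) = 2.32×10⁻⁸ N⁻¹.
So P = 0.000682 / 2.32×10⁻⁸ = 29.4 kN.
σ_{copper} = P/A₂ = 29400/1500 = 19.6 MPa, tensile.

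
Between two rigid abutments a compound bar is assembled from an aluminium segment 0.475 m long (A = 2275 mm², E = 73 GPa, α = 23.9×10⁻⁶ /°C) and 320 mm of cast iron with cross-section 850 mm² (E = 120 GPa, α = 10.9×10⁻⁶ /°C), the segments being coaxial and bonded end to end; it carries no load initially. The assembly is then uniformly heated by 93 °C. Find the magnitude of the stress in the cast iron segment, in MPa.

σ ≈ 271 MPa (compressive)

If the supports were absent, the total length change would be Σ αᵢΔT Lᵢ = 23.9×10⁻⁶×93×475 + 10.9×10⁻⁶×93×320 = 1.38 mm.
The rigid supports impose zero overall length change; the single axial force P common to all segments must satisfy P Σ Lᵢ/(AᵢEᵢ) = δ_free.
The series flexibility is Σ Lᵢ/(AᵢEᵢ) = 475/(2275×73×10³) + 320/(850×120×10³) = 5.997×10⁻⁶ mm/N.
Hence P = δ_free / Σ(L/AE) = 1.38/5.997×10⁻⁶ = 230.1 kN (compressive).
σ_{cast iron} = P / A = 230100 / 850 = 270.7 MPa.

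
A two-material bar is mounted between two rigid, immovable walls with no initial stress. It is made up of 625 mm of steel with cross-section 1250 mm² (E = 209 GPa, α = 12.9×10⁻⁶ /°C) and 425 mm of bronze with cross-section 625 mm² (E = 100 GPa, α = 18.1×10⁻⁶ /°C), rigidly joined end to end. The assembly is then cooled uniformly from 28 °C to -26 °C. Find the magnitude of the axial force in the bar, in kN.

With the walls removed the bar would change length by δ_free = Σ αᵢΔT Lᵢ = 12.9×10⁻⁶×54×625 + 18.1×10⁻⁶×54×425 = 0.8508 mm.
The rigid supports impose zero overall length change; the single axial force P common to all segments must satisfy P Σ Lᵢ/(AᵢEᵢ) = δ_free.
The series flexibility is Σ Lᵢ/(AᵢEᵢ) = 625/(1250×209×10³) + 425/(625×100×10³) = 9.192×10⁻⁶ mm/N.
P = 0.8508 / 9.192×10⁻⁶ = 92550 N = 92.55 kN, tensile.

P ≈ 92.6 kN (tensile)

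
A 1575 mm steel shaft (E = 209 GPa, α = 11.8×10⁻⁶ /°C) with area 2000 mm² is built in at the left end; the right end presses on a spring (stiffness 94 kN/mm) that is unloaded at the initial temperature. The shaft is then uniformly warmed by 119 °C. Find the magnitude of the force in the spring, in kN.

P ≈ 154 kN

Free thermal expansion: δ_free = αΔT L = 11.8×10⁻⁶ × 119 × 1575 = 2.212 mm.
With a force P in the spring, the elastic change of the shaft is PL/(AE) and that of the spring is P/k; compatibility requires their sum to equal δ_free.
P [ L/(AE) + 1/k ] = δ_free → P [ 1575/(2000×209×10³) + 1/(94×10³) ] = 2.212.
P = 2.212 / 1.441×10⁻⁵ = 153500 N.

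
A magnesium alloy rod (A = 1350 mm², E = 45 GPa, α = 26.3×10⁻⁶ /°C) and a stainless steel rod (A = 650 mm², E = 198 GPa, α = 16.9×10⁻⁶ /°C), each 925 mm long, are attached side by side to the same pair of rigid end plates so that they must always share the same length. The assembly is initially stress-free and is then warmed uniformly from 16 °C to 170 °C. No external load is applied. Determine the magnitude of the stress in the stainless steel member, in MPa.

Both members must finish at the same length. With the larger α, the magnesium alloy tends to over-expand; the plates restrain it, putting the magnesium alloy in compression and the stainless steel in tension. With no external load the two internal forces are equal and opposite, magnitude P.
Equating the net (thermal + elastic) strains gives |α₁ − α₂|·ΔT = P·[1/(A₁E₁) + 1/(A₂E₂)].
|α₁ − α₂|·ΔT = 9.4×10⁻⁶ × 154 = 0.001448.
1/(A₁E₁) + 1/(A₂E₂) = 1/(1350×45×10³) + 1/(650×198×10³) = 2.423×10⁻⁸ N⁻¹.
P = 0.001448 / 2.423×10⁻⁸ = 59740 N = 59.74 kN.
σ_{stainless steel} = P/A₂ = 59740/650 = 91.91 MPa, tensile.

σ ≈ 91.9 MPa (tensile)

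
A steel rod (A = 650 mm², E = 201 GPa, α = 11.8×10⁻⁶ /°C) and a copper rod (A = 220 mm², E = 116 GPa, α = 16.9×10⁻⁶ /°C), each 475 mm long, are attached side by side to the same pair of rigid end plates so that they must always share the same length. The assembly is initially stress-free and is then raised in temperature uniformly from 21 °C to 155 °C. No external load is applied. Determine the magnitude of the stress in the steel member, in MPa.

The copper has the larger α, so on heating it would change length more than the steel if both were free. The rigid plates force a common final length, so the copper is put into compression and the steel into tension, with equal and opposite forces P (no external load).
Equating the net (thermal + elastic) strains gives |α₁ − α₂|·ΔT = P·[1/(A₁E₁) + 1/(A₂E₂)].
|α₁ − α₂|·ΔT = 5.1×10⁻⁶ × 134 = 0.0006834.
1/(A₁E₁) + 1/(A₂E₂) = 1/(650×201×10³) + 1/(220×116×10³) = 4.684×10⁻⁸ N⁻¹.
So P = 0.0006834 / 4.684×10⁻⁸ = 14.59 kN.
σ_{steel} = P/A₁ = 14590/650 = 22.45 MPa, tensile.

σ ≈ 22.4 MPa (tensile)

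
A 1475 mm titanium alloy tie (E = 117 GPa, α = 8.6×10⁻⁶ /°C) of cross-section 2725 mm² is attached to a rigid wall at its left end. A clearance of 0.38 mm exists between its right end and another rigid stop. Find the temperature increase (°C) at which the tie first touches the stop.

The gap closes when αΔT L = 0.38 mm, since the tie is still unstressed at that instant.
So ΔT = g/(αL) = 0.38/(8.6×10⁻⁶ × 1475) = 29.96 °C.

ΔT ≈ 30 °C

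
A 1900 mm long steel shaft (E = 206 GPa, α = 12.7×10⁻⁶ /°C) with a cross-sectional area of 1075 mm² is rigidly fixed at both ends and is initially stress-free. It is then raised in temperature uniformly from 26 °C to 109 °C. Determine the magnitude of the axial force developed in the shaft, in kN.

Full restraint means ε = 0, so the stress is σ = EαΔT = 206×10³ × 12.7×10⁻⁶ × 83 = 217.1 MPa.
P = AEαΔT = 1075 × 206×10³ × 12.7×10⁻⁶ × 83 = 233.4 kN (compressive).

P ≈ 233 kN (compressive)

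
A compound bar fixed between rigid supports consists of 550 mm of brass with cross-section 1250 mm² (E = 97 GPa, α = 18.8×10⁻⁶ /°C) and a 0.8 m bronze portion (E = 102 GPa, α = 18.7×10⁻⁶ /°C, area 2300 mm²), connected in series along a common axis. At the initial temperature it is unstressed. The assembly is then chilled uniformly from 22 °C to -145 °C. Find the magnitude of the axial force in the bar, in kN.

Free thermal contraction of the whole bar: Σ αᵢΔT Lᵢ = 18.8×10⁻⁶×167×550 + 18.7×10⁻⁶×167×800 = 4.225 mm.
Since the ends are fixed, an axial force P builds up, equal in every segment, with P · Σ Lᵢ/(AᵢEᵢ) = δ_free.
The series flexibility is Σ Lᵢ/(AᵢEᵢ) = 550/(1250×97×10³) + 800/(2300×102×10³) = 7.946×10⁻⁶ mm/N.
P = 4.225 / 7.946×10⁻⁶ = 531700 N = 531.7 kN, tensile.

P ≈ 532 kN (tensile)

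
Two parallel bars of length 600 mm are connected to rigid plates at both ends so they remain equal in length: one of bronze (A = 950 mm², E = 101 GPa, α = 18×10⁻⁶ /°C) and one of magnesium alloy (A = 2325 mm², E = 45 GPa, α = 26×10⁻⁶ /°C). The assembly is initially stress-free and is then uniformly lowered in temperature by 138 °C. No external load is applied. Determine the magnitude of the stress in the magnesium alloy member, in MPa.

σ ≈ 23.8 MPa (tensile)

Both members must finish at the same length. With the larger α, the magnesium alloy tends to over-contract; the plates restrain it, putting the magnesium alloy in tension and the bronze in compression. With no external load the two internal forces are equal and opposite, magnitude P.
Equating the net (thermal + elastic) strains gives |α₁ − α₂|·ΔT = P·[1/(A₁E₁) + 1/(A₂E₂)].
|α₁ − α₂|·ΔT = 8×10⁻⁶ × 138 = 0.001104.
1/(A₁E₁) + 1/(A₂E₂) = 1/(950×101×10³) + 1/(2325×45×10³) = 1.998×10⁻⁸ N⁻¹.
P = 0.001104 / 1.998×10⁻⁸ = 55260 N = 55.26 kN.
σ_{magnesium alloy} = P/A₂ = 55260/2325 = 23.77 MPa, tensile.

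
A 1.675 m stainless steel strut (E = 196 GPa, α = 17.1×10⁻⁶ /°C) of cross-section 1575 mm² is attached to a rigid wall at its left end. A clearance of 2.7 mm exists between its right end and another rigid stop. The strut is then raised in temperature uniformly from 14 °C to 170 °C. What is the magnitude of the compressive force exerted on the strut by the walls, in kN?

P ≈ 326 kN

Free thermal elongation = αΔT L = 17.1×10⁻⁶ × 156 × 1675 = 4.468 mm.
The gap closes (δ_free > 2.7 mm) and the wall then resists a further 4.468 − 2.7 = 1.768 mm of expansion.
Compatibility: PL/(AE) = 1.768 mm, so σ = P/A = E × (1.768/1675) = 206.9 MPa.
P = σA = 206.9 × 1575 = 325.9 kN.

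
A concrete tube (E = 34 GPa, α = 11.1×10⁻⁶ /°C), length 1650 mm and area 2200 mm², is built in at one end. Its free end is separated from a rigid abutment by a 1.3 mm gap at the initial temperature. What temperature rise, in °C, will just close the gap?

Contact occurs when the free expansion equals the gap: αΔT L = 1.3 mm.
ΔT = 1.3 / (11.1×10⁻⁶ × 1650) = 70.98 °C.

ΔT ≈ 71 °C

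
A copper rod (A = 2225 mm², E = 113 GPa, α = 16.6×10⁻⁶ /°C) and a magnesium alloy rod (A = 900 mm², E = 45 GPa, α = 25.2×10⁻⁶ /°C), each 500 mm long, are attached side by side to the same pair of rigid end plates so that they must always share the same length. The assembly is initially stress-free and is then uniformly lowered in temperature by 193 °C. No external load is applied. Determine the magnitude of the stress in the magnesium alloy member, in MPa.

Both members must finish at the same length. With the larger α, the magnesium alloy tends to over-contract; the plates restrain it, putting the magnesium alloy in tension and the copper in compression. With no external load the two internal forces are equal and opposite, magnitude P.
Setting the final lengths equal and cancelling L: (α₁ − α₂)ΔT = P/(A₁E₁) + P/(A₂E₂).
|α₁ − α₂|·ΔT = 8.6×10⁻⁶ × 193 = 0.00166.
1/(A₁E₁) + 1/(A₂E₂) = 1/(2225×113×10³) + 1/(900×45×10³) = 2.867×10⁻⁸ N⁻¹.
So P = 0.00166 / 2.867×10⁻⁸ = 57.9 kN.
σ_{magnesium alloy} = P/A₂ = 57900/900 = 64.33 MPa, tensile.

σ ≈ 64.3 MPa (tensile)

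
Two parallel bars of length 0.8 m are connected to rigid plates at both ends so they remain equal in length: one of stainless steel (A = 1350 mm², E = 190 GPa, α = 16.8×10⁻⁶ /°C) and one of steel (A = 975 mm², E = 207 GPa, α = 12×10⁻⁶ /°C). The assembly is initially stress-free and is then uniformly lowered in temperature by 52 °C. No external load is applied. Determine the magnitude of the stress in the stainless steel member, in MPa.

The stainless steel has the larger α, so on cooling it would change length more than the steel if both were free. The rigid plates force a common final length, so the stainless steel is put into tension and the steel into compression, with equal and opposite forces P (no external load).
Compatibility of the two members (thermal + elastic change equal): (α₁ − α₂)ΔT = P·[1/(A₁E₁) + 1/(A₂E₂)].
|α₁ − α₂|·ΔT = 4.8×10⁻⁶ × 52 = 0.0002496.
1/(A₁E₁) + 1/(A₂E₂) = 1/(1350×190×10³) + 1/(975×207×10³) = 8.853×10⁻⁹ N⁻¹.
P = 0.0002496 / 8.853×10⁻⁹ = 28190 N = 28.19 kN.
σ_{stainless steel} = P/A₁ = 28190/1350 = 20.88 MPa, tensile.

σ ≈ 20.9 MPa (tensile)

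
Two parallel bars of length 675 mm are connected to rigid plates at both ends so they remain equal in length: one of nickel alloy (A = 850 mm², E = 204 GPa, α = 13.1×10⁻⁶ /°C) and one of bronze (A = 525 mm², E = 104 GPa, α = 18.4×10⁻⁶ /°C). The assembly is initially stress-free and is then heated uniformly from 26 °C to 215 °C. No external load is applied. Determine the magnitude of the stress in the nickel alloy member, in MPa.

σ ≈ 48.9 MPa (tensile)

Both members must finish at the same length. With the larger α, the bronze tends to over-expand; the plates restrain it, putting the bronze in compression and the nickel alloy in tension. With no external load the two internal forces are equal and opposite, magnitude P.
Setting the final lengths equal and cancelling L: (α₁ − α₂)ΔT = P/(A₁E₁) + P/(A₂E₂).
|α₁ − α₂|·ΔT = 5.3×10⁻⁶ × 189 = 0.001002.
1/(A₁E₁) + 1/(A₂E₂) = 1/(850×204×10³) + 1/(525×104×10³) = 2.408×10⁻⁸ N⁻¹.
P = 0.001002 / 2.408×10⁻⁸ = 41600 N = 41.6 kN.
σ_{nickel alloy} = P/A₁ = 41600/850 = 48.94 MPa, tensile.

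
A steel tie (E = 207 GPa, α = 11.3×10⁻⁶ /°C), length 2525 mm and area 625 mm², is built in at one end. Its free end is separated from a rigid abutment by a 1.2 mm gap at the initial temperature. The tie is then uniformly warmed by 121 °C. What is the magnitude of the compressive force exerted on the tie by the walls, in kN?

P ≈ 115 kN

Unrestrained expansion: δ_free = αΔT L = 11.3×10⁻⁶ × 121 × 2525 = 3.452 mm.
After closing the 1.2 mm clearance, 3.452 − 1.2 = 2.252 mm of expansion remains to be suppressed by the wall.
So σ = E(δ_free − g)/L = 207×10³ × 2.252/2525 = 184.7 MPa.
P = σA = 184.7 × 625 = 115.4 kN.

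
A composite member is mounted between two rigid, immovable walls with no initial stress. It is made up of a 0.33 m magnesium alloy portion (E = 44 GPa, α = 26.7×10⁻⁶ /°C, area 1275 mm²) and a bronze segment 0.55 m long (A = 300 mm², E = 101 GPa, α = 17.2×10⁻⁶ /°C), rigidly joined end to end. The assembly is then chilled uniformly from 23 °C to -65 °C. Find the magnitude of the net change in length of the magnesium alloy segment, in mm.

|ΔL| ≈ 0.382 mm

If the supports were absent, the total length change would be Σ αᵢΔT Lᵢ = 26.7×10⁻⁶×88×330 + 17.2×10⁻⁶×88×550 = 1.608 mm.
The rigid supports impose zero overall length change; the single axial force P common to all segments must satisfy P Σ Lᵢ/(AᵢEᵢ) = δ_free.
The series flexibility is Σ Lᵢ/(AᵢEᵢ) = 330/(1275×44×10³) + 550/(300×101×10³) = 2.403×10⁻⁵ mm/N.
Hence P = δ_free / Σ(L/AE) = 1.608/2.403×10⁻⁵ = 66.9 kN (tensile).
For the magnesium alloy segment, free thermal change = 26.7×10⁻⁶×88×330 = 0.7754 mm and elastic change from P = 66900×330/(1275×44×10³) = 0.3935 mm; these oppose, so the net change is 0.382 mm (segment shortens).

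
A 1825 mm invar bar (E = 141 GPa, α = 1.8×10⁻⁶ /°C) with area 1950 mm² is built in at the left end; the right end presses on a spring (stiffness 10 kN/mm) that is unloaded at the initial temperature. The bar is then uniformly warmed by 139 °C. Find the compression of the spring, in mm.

δ ≈ 0.428 mm

If the spring were absent the bar would lengthen by αΔT L = 1.8×10⁻⁶ × 139 × 1825 = 0.4566 mm.
Let P be the compressive force at the spring. The bar shortens elastically by PL/(AE) and the spring compresses by P/k; together these equal δ_free.
P [ L/(AE) + 1/k ] = δ_free → P [ 1825/(1950×141×10³) + 1/(10×10³) ] = 0.4566.
P = 0.4566 / 0.0001066 = 4282 N.
Spring compression = P/k = 4282/(10×10³) = 0.4282 mm.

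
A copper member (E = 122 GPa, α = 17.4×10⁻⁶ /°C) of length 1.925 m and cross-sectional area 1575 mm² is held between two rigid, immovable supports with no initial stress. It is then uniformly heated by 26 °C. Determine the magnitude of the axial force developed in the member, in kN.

P ≈ 86.9 kN (compressive)

With zero net strain, σ = E·αΔT = 122 GPa × 17.4×10⁻⁶ × 26 = 55.19 MPa.
Then P = σA = 55.19 × 1575 mm² = 86.93 kN, compressive.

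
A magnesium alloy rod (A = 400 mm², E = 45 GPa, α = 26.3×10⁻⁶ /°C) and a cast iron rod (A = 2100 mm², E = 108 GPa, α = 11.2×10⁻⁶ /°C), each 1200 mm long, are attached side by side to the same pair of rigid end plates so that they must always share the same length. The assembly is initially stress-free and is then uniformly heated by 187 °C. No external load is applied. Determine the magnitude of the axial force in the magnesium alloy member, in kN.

P ≈ 47.1 kN (compressive in the magnesium alloy)

The magnesium alloy has the larger α, so on heating it would change length more than the cast iron if both were free. The rigid plates force a common final length, so the magnesium alloy is put into compression and the cast iron into tension, with equal and opposite forces P (no external load).
Setting the final lengths equal and cancelling L: (α₁ − α₂)ΔT = P/(A₁E₁) + P/(A₂E₂).
|α₁ − α₂|·ΔT = 15.1×10⁻⁶ × 187 = 0.002824.
1/(A₁E₁) + 1/(A₂E₂) = 1/(400×45×10³) + 1/(2100×108×10³) = 5.996×10⁻⁸ N⁻¹.
P = 0.002824 / 5.996×10⁻⁸ = 47090 N = 47.09 kN.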